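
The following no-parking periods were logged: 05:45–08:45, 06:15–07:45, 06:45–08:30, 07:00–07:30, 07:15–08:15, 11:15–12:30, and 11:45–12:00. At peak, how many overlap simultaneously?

5

Walk the sorted start/end points keeping a running depth.
The depth first hits 5 at 07:15.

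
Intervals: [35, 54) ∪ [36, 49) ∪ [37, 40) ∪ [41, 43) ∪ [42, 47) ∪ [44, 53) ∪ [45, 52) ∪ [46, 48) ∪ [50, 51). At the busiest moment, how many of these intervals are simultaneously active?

At 46, 6 of the intervals are simultaneously active.
No point has more.

6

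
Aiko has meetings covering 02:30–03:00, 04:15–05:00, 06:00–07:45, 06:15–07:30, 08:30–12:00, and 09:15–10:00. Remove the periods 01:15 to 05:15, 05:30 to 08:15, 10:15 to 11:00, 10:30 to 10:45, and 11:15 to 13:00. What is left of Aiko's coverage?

Merge the first list: 02:30–03:00, 04:15–05:00, 06:00–07:45, 08:30–12:00.
Merge the second list: 01:15–05:15, 05:30–08:15, 10:15–11:00, 11:15–13:00.
02:30–03:00: entirely removed.
04:15–05:00: entirely removed.
06:00–07:45: entirely removed.
08:30–12:00 \ B = 08:30–10:15, 11:00–11:15.

08:30–10:15, 11:00–11:15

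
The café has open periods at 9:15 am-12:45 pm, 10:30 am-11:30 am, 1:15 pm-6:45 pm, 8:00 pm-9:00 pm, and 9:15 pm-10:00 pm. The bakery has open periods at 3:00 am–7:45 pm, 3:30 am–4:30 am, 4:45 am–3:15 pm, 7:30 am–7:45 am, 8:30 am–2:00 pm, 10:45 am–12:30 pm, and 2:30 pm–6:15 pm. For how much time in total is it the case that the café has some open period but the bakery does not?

Merge the first list: 9:15 am–12:45 pm, 1:15 pm–6:45 pm, 8:00 pm–9:00 pm, 9:15 pm–10:00 pm.
Merge the second list: 3:00 am–7:45 pm.
A \ B = 8:00 pm–9:00 pm, 9:15 pm–10:00 pm.
Total: 1 h + 45 min = 1 h 45 min.

1 h 45 min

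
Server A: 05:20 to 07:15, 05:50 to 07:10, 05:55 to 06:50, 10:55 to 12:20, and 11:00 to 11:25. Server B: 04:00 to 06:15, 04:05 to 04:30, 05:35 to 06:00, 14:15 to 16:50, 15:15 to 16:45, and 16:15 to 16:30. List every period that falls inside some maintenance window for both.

05:20-06:15

First set merges to 05:20-07:15, 10:55-12:20.
Second set merges to 04:00-06:15, 14:15-16:50.
05:20-07:15 meets the second set on 05:20-06:15.
10:55-12:20: no overlap with the second set.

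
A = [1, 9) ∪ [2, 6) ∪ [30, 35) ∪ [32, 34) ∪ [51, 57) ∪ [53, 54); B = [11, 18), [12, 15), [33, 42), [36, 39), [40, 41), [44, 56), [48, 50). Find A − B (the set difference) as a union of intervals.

[1, 9) ∪ [30, 33) ∪ [56, 57)

First set merges to [1, 9), [30, 35), [51, 57).
Second set merges to [11, 18), [33, 42), [44, 56).
[1, 9) is untouched.
[30, 35) with B removed leaves [30, 33).
[51, 57) with B removed leaves [56, 57).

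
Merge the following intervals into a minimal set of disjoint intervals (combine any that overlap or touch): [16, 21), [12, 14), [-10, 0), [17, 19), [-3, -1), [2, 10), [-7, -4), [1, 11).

[-10, 0) ∪ [1, 11) ∪ [12, 14) ∪ [16, 21)

Sort by start: [-10, 0), [-7, -4), [-3, -1), [1, 11), [2, 10), [12, 14), [16, 21), [17, 19).
[-7, -4) overlaps/touches [-10, 0) → extend to [-10, 0).
[-3, -1) overlaps/touches [-10, 0) → extend to [-10, 0).
[1, 11) is disjoint → start new block.
[2, 10) overlaps/touches [1, 11) → extend to [1, 11).
[12, 14) is disjoint → start new block.
[16, 21) is disjoint → start new block.
[17, 19) overlaps/touches [16, 21) → extend to [16, 21).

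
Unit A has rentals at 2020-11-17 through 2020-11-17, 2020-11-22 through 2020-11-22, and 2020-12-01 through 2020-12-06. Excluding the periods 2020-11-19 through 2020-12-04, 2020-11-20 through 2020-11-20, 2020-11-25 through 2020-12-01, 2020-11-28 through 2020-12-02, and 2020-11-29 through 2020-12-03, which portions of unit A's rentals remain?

B, merged: 2020-11-19 through 2020-12-04.
2020-11-17 through 2020-11-17: no B overlap → unchanged.
2020-11-22 through 2020-11-22: fully covered by B → removed.
2020-12-01 through 2020-12-06 minus B → 2020-12-05 through 2020-12-06.

2020-11-17 through 2020-11-17, 2020-12-05 through 2020-12-06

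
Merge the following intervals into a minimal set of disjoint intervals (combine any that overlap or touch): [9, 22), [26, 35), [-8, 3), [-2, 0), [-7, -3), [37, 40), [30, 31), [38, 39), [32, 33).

[-8, 3) ∪ [9, 22) ∪ [26, 35) ∪ [37, 40)

Sort by start: [-8, 3), [-7, -3), [-2, 0), [9, 22), [26, 35), [30, 31), [32, 33), [37, 40), [38, 39).
[-7, -3) overlaps/touches [-8, 3) → extend to [-8, 3).
[-2, 0) overlaps/touches [-8, 3) → extend to [-8, 3).
[9, 22) is disjoint → start new block.
[26, 35) is disjoint → start new block.
[30, 31) overlaps/touches [26, 35) → extend to [26, 35).
[32, 33) overlaps/touches [26, 35) → extend to [26, 35).
[37, 40) is disjoint → start new block.
[38, 39) overlaps/touches [37, 40) → extend to [37, 40).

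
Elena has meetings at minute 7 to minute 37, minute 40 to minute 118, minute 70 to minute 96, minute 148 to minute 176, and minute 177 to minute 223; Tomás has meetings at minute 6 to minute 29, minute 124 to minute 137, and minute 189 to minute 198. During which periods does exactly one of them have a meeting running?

minute 6 to minute 7, minute 29 to minute 37, minute 40 to minute 118, minute 124 to minute 137, minute 148 to minute 176, minute 177 to minute 189, minute 198 to minute 223

A, merged: minute 7 to minute 37, minute 40 to minute 118, minute 148 to minute 176, minute 177 to minute 223.
A but not B: minute 29 to minute 37, minute 40 to minute 118, minute 148 to minute 176, minute 177 to minute 189, minute 198 to minute 223.
B but not A: minute 6 to minute 7, minute 124 to minute 137.
Combining gives A △ B.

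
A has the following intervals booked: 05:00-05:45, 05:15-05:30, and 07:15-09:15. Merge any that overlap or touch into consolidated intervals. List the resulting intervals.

05:15–05:30 overlaps/touches 05:00–05:45 → extend to 05:00–05:45.
07:15–09:15 is disjoint → start new block.

05:00–05:45, 07:15–09:15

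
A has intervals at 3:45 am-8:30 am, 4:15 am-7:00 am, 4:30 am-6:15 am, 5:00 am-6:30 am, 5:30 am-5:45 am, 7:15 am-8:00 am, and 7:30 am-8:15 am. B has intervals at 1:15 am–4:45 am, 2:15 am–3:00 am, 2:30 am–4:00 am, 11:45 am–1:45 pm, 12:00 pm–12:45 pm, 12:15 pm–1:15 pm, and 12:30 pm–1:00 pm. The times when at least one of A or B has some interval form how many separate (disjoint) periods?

Merge the first list: 3:45 am-8:30 am.
Merge the second list: 1:15 am-4:45 am, 11:45 am-1:45 pm.
A ∪ B = 1:15 am-8:30 am, 11:45 am-1:45 pm.
That is 2 disjoint pieces.

2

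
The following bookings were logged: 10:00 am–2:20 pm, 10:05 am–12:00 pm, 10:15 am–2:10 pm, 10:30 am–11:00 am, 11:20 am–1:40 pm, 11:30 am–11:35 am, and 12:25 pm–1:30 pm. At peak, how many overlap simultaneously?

At 11:30 am, 5 of the intervals are simultaneously active.
No point has more.

5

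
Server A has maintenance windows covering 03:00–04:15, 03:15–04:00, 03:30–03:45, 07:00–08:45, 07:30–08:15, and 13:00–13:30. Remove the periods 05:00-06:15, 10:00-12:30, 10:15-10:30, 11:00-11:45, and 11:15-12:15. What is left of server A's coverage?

First set merges to 03:00–04:15, 07:00–08:45, 13:00–13:30.
Second set merges to 05:00–06:15, 10:00–12:30.
03:00–04:15 is untouched.
07:00–08:45 is untouched.
13:00–13:30 is untouched.

03:00–04:15, 07:00–08:45, 13:00–13:30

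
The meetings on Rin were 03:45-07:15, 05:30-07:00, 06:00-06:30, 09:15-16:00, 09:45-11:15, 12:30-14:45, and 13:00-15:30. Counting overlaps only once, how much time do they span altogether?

10 h 15 min

Merged: 03:45-07:15, 09:15-16:00.
Lengths: 3 h 30 min + 6 h 45 min = 10 h 15 min.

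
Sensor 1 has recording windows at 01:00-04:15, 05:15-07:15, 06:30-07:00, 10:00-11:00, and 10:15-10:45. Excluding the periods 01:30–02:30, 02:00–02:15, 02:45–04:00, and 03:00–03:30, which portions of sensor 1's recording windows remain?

A, merged: 01:00–04:15, 05:15–07:15, 10:00–11:00.
B, merged: 01:30–02:30, 02:45–04:00.
01:00–04:15 minus B → 01:00–01:30, 02:30–02:45, 04:00–04:15.
05:15–07:15: no B overlap → unchanged.
10:00–11:00: no B overlap → unchanged.

01:00–01:30, 02:30–02:45, 04:00–04:15, 05:15–07:15, 10:00–11:00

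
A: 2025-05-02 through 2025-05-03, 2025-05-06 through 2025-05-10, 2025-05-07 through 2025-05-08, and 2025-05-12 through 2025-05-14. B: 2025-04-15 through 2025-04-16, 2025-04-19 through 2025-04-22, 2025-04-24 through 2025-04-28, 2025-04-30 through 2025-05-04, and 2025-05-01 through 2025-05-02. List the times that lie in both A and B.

A, merged: 2025-05-02 through 2025-05-03, 2025-05-06 through 2025-05-10, 2025-05-12 through 2025-05-14.
B, merged: 2025-04-15 through 2025-04-16, 2025-04-19 through 2025-04-22, 2025-04-24 through 2025-04-28, 2025-04-30 through 2025-05-04.
2025-05-02 through 2025-05-03 overlaps B on 2025-05-02 through 2025-05-03.
2025-05-06 through 2025-05-10 falls entirely outside B.
2025-05-12 through 2025-05-14 falls entirely outside B.

2025-05-02 through 2025-05-03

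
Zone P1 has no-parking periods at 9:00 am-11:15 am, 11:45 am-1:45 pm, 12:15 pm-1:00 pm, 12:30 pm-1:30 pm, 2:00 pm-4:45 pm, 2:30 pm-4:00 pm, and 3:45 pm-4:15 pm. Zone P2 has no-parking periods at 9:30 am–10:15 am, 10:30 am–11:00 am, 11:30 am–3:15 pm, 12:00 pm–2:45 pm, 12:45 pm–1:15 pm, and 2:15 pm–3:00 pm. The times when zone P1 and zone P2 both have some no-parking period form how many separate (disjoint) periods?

4

A, merged: 9:00 am-11:15 am, 11:45 am-1:45 pm, 2:00 pm-4:45 pm.
B, merged: 9:30 am-10:15 am, 10:30 am-11:00 am, 11:30 am-3:15 pm.
A ∩ B = 9:30 am-10:15 am, 10:30 am-11:00 am, 11:45 am-1:45 pm, 2:00 pm-3:15 pm.
That is 4 disjoint pieces.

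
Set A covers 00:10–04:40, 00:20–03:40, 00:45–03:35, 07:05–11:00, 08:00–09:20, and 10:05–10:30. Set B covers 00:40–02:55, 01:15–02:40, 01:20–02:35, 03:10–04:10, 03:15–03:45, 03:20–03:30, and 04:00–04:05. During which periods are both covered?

00:40–02:55, 03:10–04:10

A, merged: 00:10–04:40, 07:05–11:00.
B, merged: 00:40–02:55, 03:10–04:10.
00:10–04:40 overlaps B on 00:40–02:55, 03:10–04:10.
07:05–11:00 falls entirely outside B.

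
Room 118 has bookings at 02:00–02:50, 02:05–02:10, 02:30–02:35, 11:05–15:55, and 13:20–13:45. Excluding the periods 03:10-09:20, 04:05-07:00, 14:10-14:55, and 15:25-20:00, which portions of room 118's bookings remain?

Merge the first list: 02:00-02:50, 11:05-15:55.
Merge the second list: 03:10-09:20, 14:10-14:55, 15:25-20:00.
02:00-02:50: nothing removed.
11:05-15:55 \ B = 11:05-14:10, 14:55-15:25.

02:00-02:50, 11:05-14:10, 14:55-15:25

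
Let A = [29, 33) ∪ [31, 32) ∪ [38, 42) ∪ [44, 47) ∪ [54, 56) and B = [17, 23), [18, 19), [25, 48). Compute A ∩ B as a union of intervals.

Merge the first list: [29, 33), [38, 42), [44, 47), [54, 56).
Merge the second list: [17, 23), [25, 48).
[29, 33) ∩ B → [29, 33).
[38, 42) ∩ B → [38, 42).
[44, 47) ∩ B → [44, 47).
[54, 56) meets no B interval.

[29, 33) ∪ [38, 42) ∪ [44, 47)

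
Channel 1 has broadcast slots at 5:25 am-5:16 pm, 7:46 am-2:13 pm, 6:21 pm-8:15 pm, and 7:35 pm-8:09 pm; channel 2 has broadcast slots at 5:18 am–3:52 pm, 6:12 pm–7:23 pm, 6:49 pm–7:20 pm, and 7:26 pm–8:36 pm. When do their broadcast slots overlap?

5:25 am–3:52 pm, 6:21 pm–7:23 pm, 7:26 pm–8:15 pm

A, merged: 5:25 am–5:16 pm, 6:21 pm–8:15 pm.
B, merged: 5:18 am–3:52 pm, 6:12 pm–7:23 pm, 7:26 pm–8:36 pm.
5:25 am–5:16 pm overlaps B on 5:25 am–3:52 pm.
6:21 pm–8:15 pm overlaps B on 6:21 pm–7:23 pm, 7:26 pm–8:15 pm.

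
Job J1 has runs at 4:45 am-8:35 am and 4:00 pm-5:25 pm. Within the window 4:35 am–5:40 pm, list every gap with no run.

After merging, the occupied span is 4:45 am-8:35 am, 4:00 pm-5:25 pm.
Uncovered inside 4:35 am-5:40 pm: 4:35 am-4:45 am, 8:35 am-4:00 pm, 5:25 pm-5:40 pm.

4:35 am-4:45 am, 8:35 am-4:00 pm, 5:25 pm-5:40 pm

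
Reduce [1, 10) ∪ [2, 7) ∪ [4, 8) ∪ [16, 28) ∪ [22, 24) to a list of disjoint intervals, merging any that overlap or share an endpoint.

[1, 10) ∪ [16, 28)

[2, 7) overlaps/touches [1, 10) → extend to [1, 10).
[4, 8) overlaps/touches [1, 10) → extend to [1, 10).
[16, 28) is disjoint → start new block.
[22, 24) overlaps/touches [16, 28) → extend to [16, 28).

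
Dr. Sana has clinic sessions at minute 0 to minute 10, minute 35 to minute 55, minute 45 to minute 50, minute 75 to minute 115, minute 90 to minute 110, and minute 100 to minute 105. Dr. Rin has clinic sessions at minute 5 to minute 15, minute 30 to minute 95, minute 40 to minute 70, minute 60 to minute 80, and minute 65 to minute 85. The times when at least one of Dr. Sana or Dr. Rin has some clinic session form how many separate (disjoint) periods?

2

First set merges to minute 0 to minute 10, minute 35 to minute 55, minute 75 to minute 115.
Second set merges to minute 5 to minute 15, minute 30 to minute 95.
A ∪ B = minute 0 to minute 15, minute 30 to minute 115.
That is 2 disjoint pieces.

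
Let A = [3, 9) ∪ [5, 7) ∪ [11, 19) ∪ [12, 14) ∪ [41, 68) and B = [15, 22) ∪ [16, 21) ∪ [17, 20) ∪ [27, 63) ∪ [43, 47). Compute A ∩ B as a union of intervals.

[15, 19) ∪ [41, 63)

Merge the first list: [3, 9), [11, 19), [41, 68).
Merge the second list: [15, 22), [27, 63).
[3, 9) falls entirely outside B.
[11, 19) overlaps B on [15, 19).
[41, 68) overlaps B on [41, 63).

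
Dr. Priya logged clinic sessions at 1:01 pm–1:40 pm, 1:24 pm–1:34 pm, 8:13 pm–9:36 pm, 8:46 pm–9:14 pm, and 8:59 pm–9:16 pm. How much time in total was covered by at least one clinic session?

2 h 2 min

Merged: 1:01 pm–1:40 pm, 8:13 pm–9:36 pm.
Lengths: 39 min + 1 h 23 min = 2 h 2 min.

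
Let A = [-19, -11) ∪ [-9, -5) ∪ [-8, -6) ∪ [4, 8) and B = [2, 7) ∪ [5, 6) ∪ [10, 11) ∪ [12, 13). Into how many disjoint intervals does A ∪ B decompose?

5

Merge the first list: [-19, -11), [-9, -5), [4, 8).
Merge the second list: [2, 7), [10, 11), [12, 13).
A ∪ B = [-19, -11), [-9, -5), [2, 8), [10, 11), [12, 13).
That is 5 disjoint pieces.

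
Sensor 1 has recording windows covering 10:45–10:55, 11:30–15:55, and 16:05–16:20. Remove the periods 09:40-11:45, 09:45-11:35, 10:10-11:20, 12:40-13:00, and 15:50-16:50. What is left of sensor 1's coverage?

11:45–12:40, 13:00–15:50

Merge the second list: 09:40–11:45, 12:40–13:00, 15:50–16:50.
10:45–10:55: fully covered by B → removed.
11:30–15:55 minus B → 11:45–12:40, 13:00–15:50.
16:05–16:20: fully covered by B → removed.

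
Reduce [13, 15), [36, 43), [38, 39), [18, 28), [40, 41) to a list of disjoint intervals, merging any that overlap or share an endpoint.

[13, 15) ∪ [18, 28) ∪ [36, 43)

Sort by start: [13, 15), [18, 28), [36, 43), [38, 39), [40, 41).
[18, 28) is disjoint → start new block.
[36, 43) is disjoint → start new block.
[38, 39) overlaps/touches [36, 43) → extend to [36, 43).
[40, 41) overlaps/touches [36, 43) → extend to [36, 43).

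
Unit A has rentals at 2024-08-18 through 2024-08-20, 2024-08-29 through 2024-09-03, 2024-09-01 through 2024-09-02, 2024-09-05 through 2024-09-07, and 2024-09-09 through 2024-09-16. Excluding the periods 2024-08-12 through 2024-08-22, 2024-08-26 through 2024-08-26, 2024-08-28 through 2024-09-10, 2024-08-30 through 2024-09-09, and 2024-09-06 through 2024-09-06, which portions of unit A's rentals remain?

A, merged: 2024-08-18 through 2024-08-20, 2024-08-29 through 2024-09-03, 2024-09-05 through 2024-09-07, 2024-09-09 through 2024-09-16.
B, merged: 2024-08-12 through 2024-08-22, 2024-08-26 through 2024-08-26, 2024-08-28 through 2024-09-10.
2024-08-18 through 2024-08-20: fully covered by B → removed.
2024-08-29 through 2024-09-03: fully covered by B → removed.
2024-09-05 through 2024-09-07: fully covered by B → removed.
2024-09-09 through 2024-09-16 minus B → 2024-09-11 through 2024-09-16.

2024-09-11 through 2024-09-16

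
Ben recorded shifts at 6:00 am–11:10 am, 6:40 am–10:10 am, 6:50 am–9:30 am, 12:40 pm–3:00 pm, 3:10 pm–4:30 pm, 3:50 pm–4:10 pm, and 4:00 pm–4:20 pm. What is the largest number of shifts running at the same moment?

Sweep endpoints in order; track running count of active intervals.
Peak of 3 reached at 6:50 am.

3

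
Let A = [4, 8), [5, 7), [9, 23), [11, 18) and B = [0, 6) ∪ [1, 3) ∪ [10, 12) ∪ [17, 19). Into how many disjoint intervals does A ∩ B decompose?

3

A, merged: [4, 8), [9, 23).
B, merged: [0, 6), [10, 12), [17, 19).
A ∩ B = [4, 6), [10, 12), [17, 19).
That is 3 disjoint pieces.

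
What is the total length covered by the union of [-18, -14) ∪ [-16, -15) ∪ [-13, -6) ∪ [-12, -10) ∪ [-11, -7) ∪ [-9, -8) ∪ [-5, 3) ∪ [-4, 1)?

Merged: [-18, -14), [-13, -6), [-5, 3).
Lengths: 4 + 7 + 8 = 19.

19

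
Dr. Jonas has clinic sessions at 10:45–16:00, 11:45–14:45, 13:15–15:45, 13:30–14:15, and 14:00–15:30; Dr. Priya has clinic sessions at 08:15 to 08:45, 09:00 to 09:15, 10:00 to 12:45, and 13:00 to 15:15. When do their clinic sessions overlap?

10:45–12:45, 13:00–15:15

First set merges to 10:45–16:00.
10:45–16:00 overlaps B on 10:45–12:45, 13:00–15:15.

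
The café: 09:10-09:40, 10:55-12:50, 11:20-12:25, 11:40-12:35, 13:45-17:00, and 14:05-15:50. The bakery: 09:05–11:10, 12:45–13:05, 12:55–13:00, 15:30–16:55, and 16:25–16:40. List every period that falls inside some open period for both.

09:10–09:40, 10:55–11:10, 12:45–12:50, 15:30–16:55

Merge the first list: 09:10–09:40, 10:55–12:50, 13:45–17:00.
Merge the second list: 09:05–11:10, 12:45–13:05, 15:30–16:55.
09:10–09:40 overlaps B on 09:10–09:40.
10:55–12:50 overlaps B on 10:55–11:10, 12:45–12:50.
13:45–17:00 overlaps B on 15:30–16:55.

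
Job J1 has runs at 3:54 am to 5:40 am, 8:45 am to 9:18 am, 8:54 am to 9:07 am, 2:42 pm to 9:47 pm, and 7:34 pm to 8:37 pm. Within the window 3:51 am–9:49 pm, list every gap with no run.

The merged coverage is 3:54 am-5:40 am, 8:45 am-9:18 am, 2:42 pm-9:47 pm.
Gaps within 3:51 am-9:49 pm: 3:51 am-3:54 am, 5:40 am-8:45 am, 9:18 am-2:42 pm, 9:47 pm-9:49 pm.

3:51 am-3:54 am, 5:40 am-8:45 am, 9:18 am-2:42 pm, 9:47 pm-9:49 pm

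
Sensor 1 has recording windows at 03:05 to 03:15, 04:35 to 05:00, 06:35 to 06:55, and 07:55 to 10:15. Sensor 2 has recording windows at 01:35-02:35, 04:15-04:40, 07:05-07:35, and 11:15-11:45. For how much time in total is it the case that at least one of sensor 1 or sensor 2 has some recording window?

A ∪ B = 01:35–02:35, 03:05–03:15, 04:15–05:00, 06:35–06:55, 07:05–07:35, 07:55–10:15, 11:15–11:45.
Total: 1 h + 10 min + 45 min + 20 min + 30 min + 2 h 20 min + 30 min = 5 h 35 min.

5 h 35 min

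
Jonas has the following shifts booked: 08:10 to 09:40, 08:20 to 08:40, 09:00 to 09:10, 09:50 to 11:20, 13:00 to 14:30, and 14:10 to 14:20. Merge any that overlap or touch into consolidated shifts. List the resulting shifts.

08:10-09:40, 09:50-11:20, 13:00-14:30

08:20-08:40 overlaps/touches 08:10-09:40 → extend to 08:10-09:40.
09:00-09:10 overlaps/touches 08:10-09:40 → extend to 08:10-09:40.
09:50-11:20 is disjoint → start new block.
13:00-14:30 is disjoint → start new block.
14:10-14:20 overlaps/touches 13:00-14:30 → extend to 13:00-14:30.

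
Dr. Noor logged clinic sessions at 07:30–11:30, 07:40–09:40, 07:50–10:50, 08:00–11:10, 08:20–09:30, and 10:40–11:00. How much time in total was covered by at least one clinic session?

Merged: 07:30-11:30.
Length: 4 h.

4 h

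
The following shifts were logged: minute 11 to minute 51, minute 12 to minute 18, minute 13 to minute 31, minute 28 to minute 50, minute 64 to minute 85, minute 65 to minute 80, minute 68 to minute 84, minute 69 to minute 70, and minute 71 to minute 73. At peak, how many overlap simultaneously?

Walk the sorted start/end points keeping a running depth.
The depth first hits 4 at minute 69.

4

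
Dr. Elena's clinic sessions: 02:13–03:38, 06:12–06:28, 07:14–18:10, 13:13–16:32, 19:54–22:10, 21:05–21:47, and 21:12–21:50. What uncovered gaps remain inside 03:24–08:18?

03:38–06:12, 06:28–07:14

After merging, the occupied span is 02:13–03:38, 06:12–06:28, 07:14–18:10, 19:54–22:10.
Complement within 03:24–08:18: 03:38–06:12, 06:28–07:14.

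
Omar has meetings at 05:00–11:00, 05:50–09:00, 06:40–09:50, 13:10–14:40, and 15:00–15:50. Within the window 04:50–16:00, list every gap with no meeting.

The merged coverage is 05:00–11:00, 13:10–14:40, 15:00–15:50.
Complement within 04:50–16:00: 04:50–05:00, 11:00–13:10, 14:40–15:00, 15:50–16:00.

04:50–05:00, 11:00–13:10, 14:40–15:00, 15:50–16:00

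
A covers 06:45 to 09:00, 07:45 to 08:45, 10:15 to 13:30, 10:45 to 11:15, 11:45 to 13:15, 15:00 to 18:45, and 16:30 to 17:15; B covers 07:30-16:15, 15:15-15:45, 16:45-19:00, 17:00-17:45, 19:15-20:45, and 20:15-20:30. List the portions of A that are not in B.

A, merged: 06:45–09:00, 10:15–13:30, 15:00–18:45.
B, merged: 07:30–16:15, 16:45–19:00, 19:15–20:45.
06:45–09:00 with B removed leaves 06:45–07:30.
10:15–13:30 lies entirely inside B → drops out.
15:00–18:45 with B removed leaves 16:15–16:45.

06:45–07:30, 16:15–16:45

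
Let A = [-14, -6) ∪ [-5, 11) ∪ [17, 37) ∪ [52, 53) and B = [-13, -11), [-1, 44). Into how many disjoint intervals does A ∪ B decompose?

3

A ∪ B = [-14, -6), [-5, 44), [52, 53).
That is 3 disjoint pieces.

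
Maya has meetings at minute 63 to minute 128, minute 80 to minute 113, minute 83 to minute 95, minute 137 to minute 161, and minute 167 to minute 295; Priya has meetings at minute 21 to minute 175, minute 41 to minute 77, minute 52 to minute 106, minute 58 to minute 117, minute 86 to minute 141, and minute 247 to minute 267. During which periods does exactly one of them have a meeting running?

minute 21 to minute 63, minute 128 to minute 137, minute 161 to minute 167, minute 175 to minute 247, minute 267 to minute 295

A, merged: minute 63 to minute 128, minute 137 to minute 161, minute 167 to minute 295.
B, merged: minute 21 to minute 175, minute 247 to minute 267.
Only in the first: minute 175 to minute 247, minute 267 to minute 295.
Only in the second: minute 21 to minute 63, minute 128 to minute 137, minute 161 to minute 167.
Together these are the periods covered by exactly one.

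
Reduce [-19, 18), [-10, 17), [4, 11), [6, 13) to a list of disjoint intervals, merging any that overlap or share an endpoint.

[-19, 18)

[-10, 17) overlaps/touches [-19, 18) → extend to [-19, 18).
[4, 11) overlaps/touches [-19, 18) → extend to [-19, 18).
[6, 13) overlaps/touches [-19, 18) → extend to [-19, 18).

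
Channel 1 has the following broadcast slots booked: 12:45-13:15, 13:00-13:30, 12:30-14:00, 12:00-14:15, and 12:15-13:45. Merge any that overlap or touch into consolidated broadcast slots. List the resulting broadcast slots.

12:00–14:15

Sort by start: 12:00–14:15, 12:15–13:45, 12:30–14:00, 12:45–13:15, 13:00–13:30.
12:15–13:45 overlaps/touches 12:00–14:15 → extend to 12:00–14:15.
12:30–14:00 overlaps/touches 12:00–14:15 → extend to 12:00–14:15.
12:45–13:15 overlaps/touches 12:00–14:15 → extend to 12:00–14:15.
13:00–13:30 overlaps/touches 12:00–14:15 → extend to 12:00–14:15.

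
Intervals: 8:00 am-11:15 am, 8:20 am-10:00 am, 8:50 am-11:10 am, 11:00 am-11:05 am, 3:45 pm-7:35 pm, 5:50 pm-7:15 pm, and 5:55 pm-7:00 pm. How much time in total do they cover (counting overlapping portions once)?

Merged: 8:00 am–11:15 am, 3:45 pm–7:35 pm.
Lengths: 3 h 15 min + 3 h 50 min = 7 h 5 min.

7 h 5 min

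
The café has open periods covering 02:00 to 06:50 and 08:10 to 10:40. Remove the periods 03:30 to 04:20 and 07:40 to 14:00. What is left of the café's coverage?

02:00-06:50 with B removed leaves 02:00-03:30, 04:20-06:50.
08:10-10:40 lies entirely inside B → drops out.

02:00-03:30, 04:20-06:50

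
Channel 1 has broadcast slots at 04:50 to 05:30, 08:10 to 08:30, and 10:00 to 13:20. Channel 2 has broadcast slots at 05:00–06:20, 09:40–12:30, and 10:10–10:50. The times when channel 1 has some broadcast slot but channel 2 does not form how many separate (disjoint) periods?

Merge the second list: 05:00-06:20, 09:40-12:30.
A \ B = 04:50-05:00, 08:10-08:30, 12:30-13:20.
That is 3 disjoint pieces.

3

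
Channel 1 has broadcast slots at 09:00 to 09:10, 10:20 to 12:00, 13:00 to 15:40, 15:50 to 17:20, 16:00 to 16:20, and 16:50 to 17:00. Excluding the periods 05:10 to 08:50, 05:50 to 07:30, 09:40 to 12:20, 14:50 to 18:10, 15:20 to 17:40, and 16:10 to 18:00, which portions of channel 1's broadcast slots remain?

09:00–09:10, 13:00–14:50

A, merged: 09:00–09:10, 10:20–12:00, 13:00–15:40, 15:50–17:20.
B, merged: 05:10–08:50, 09:40–12:20, 14:50–18:10.
09:00–09:10: no B overlap → unchanged.
10:20–12:00: fully covered by B → removed.
13:00–15:40 minus B → 13:00–14:50.
15:50–17:20: fully covered by B → removed.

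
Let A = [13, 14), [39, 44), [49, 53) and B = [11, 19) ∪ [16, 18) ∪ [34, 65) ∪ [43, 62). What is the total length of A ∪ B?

39

B, merged: [11, 19), [34, 65).
A ∪ B = [11, 19), [34, 65).
Total: 8 + 31 = 39.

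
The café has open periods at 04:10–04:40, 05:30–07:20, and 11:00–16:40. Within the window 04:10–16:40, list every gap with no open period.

04:40–05:30, 07:20–11:00

The merged coverage is 04:10–04:40, 05:30–07:20, 11:00–16:40.
Uncovered inside 04:10–16:40: 04:40–05:30, 07:20–11:00.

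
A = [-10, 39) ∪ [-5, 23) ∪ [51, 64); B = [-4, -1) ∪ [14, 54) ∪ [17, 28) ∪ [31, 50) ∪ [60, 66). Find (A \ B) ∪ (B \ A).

[-10, -4) ∪ [-1, 14) ∪ [39, 51) ∪ [54, 60) ∪ [64, 66)

Merge the first list: [-10, 39), [51, 64).
Merge the second list: [-4, -1), [14, 54), [60, 66).
A but not B: [-10, -4), [-1, 14), [54, 60).
B but not A: [39, 51), [64, 66).
Combining gives A △ B.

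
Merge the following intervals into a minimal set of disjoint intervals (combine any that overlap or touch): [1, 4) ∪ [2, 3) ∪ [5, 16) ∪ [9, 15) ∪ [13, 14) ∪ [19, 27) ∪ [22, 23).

[2, 3) overlaps/touches [1, 4) → extend to [1, 4).
[5, 16) is disjoint → start new block.
[9, 15) overlaps/touches [5, 16) → extend to [5, 16).
[13, 14) overlaps/touches [5, 16) → extend to [5, 16).
[19, 27) is disjoint → start new block.
[22, 23) overlaps/touches [19, 27) → extend to [19, 27).

[1, 4) ∪ [5, 16) ∪ [19, 27)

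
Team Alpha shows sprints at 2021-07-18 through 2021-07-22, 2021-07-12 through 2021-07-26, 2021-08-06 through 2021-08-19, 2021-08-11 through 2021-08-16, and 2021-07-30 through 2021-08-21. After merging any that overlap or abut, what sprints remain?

Sort by start: 2021-07-12 through 2021-07-26, 2021-07-18 through 2021-07-22, 2021-07-30 through 2021-08-21, 2021-08-06 through 2021-08-19, 2021-08-11 through 2021-08-16.
2021-07-18 through 2021-07-22 overlaps/touches 2021-07-12 through 2021-07-26 → extend to 2021-07-12 through 2021-07-26.
2021-07-30 through 2021-08-21 is disjoint → start new block.
2021-08-06 through 2021-08-19 overlaps/touches 2021-07-30 through 2021-08-21 → extend to 2021-07-30 through 2021-08-21.
2021-08-11 through 2021-08-16 overlaps/touches 2021-07-30 through 2021-08-21 → extend to 2021-07-30 through 2021-08-21.

2021-07-12 through 2021-07-26, 2021-07-30 through 2021-08-21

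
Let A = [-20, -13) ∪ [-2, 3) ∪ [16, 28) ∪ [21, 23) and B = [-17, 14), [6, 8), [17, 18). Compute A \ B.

[-20, -17) ∪ [16, 17) ∪ [18, 28)

First set merges to [-20, -13), [-2, 3), [16, 28).
Second set merges to [-17, 14), [17, 18).
[-20, -13) \ B = [-20, -17).
[-2, 3): entirely removed.
[16, 28) \ B = [16, 17), [18, 28).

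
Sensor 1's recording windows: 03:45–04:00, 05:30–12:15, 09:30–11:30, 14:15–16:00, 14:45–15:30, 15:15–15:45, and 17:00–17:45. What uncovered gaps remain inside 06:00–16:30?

12:15–14:15, 16:00–16:30

Covered (merged): 03:45–04:00, 05:30–12:15, 14:15–16:00, 17:00–17:45.
Gaps within 06:00–16:30: 12:15–14:15, 16:00–16:30.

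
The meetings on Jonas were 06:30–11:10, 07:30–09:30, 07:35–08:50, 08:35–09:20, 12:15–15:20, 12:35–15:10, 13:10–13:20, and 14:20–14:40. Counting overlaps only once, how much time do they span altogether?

7 h 45 min

Merged: 06:30–11:10, 12:15–15:20.
Lengths: 4 h 40 min + 3 h 5 min = 7 h 45 min.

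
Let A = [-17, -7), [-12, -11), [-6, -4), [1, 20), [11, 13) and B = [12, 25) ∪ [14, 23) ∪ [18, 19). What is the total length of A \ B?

23

First set merges to [-17, -7), [-6, -4), [1, 20).
Second set merges to [12, 25).
A \ B = [-17, -7), [-6, -4), [1, 12).
Total: 10 + 2 + 11 = 23.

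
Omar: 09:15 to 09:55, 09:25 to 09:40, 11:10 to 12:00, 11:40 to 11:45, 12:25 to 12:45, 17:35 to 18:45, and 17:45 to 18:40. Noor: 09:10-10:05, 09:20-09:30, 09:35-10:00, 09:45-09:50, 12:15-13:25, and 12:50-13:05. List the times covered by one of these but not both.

Merge the first list: 09:15-09:55, 11:10-12:00, 12:25-12:45, 17:35-18:45.
Merge the second list: 09:10-10:05, 12:15-13:25.
A \ B = 11:10-12:00, 17:35-18:45.
B \ A = 09:10-09:15, 09:55-10:05, 12:15-12:25, 12:45-13:25.
Union of the two gives the symmetric difference.

09:10-09:15, 09:55-10:05, 11:10-12:00, 12:15-12:25, 12:45-13:25, 17:35-18:45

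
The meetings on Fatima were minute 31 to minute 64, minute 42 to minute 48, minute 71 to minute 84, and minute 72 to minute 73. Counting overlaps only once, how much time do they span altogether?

46 minutes

Merged: minute 31 to minute 64, minute 71 to minute 84.
Lengths: 33 minutes + 13 minutes = 46 minutes.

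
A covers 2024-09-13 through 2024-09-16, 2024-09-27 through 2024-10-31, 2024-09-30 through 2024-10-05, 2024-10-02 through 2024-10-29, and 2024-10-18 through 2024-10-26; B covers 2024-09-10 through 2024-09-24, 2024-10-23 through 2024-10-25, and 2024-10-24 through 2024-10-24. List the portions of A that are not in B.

A, merged: 2024-09-13 through 2024-09-16, 2024-09-27 through 2024-10-31.
B, merged: 2024-09-10 through 2024-09-24, 2024-10-23 through 2024-10-25.
2024-09-13 through 2024-09-16 lies entirely inside B → drops out.
2024-09-27 through 2024-10-31 with B removed leaves 2024-09-27 through 2024-10-22, 2024-10-26 through 2024-10-31.

2024-09-27 through 2024-10-22, 2024-10-26 through 2024-10-31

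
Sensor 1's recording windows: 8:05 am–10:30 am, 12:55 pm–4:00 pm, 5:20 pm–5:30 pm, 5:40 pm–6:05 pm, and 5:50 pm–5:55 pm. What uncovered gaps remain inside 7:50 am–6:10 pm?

The merged coverage is 8:05 am–10:30 am, 12:55 pm–4:00 pm, 5:20 pm–5:30 pm, 5:40 pm–6:05 pm.
Complement within 7:50 am–6:10 pm: 7:50 am–8:05 am, 10:30 am–12:55 pm, 4:00 pm–5:20 pm, 5:30 pm–5:40 pm, 6:05 pm–6:10 pm.

7:50 am–8:05 am, 10:30 am–12:55 pm, 4:00 pm–5:20 pm, 5:30 pm–5:40 pm, 6:05 pm–6:10 pm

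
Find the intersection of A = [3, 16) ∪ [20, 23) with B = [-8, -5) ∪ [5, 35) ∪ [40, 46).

[5, 16) ∪ [20, 23)

[3, 16) ∩ B → [5, 16).
[20, 23) ∩ B → [20, 23).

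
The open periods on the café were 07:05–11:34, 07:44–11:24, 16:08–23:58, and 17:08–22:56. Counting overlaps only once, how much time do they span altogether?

Merged: 07:05–11:34, 16:08–23:58.
Lengths: 4 h 29 min + 7 h 50 min = 12 h 19 min.

12 h 19 min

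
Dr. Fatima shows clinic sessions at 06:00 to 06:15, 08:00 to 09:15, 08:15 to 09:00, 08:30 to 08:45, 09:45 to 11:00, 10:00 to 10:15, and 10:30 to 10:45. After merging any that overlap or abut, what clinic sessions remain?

06:00–06:15, 08:00–09:15, 09:45–11:00

08:00–09:15 is disjoint → start new block.
08:15–09:00 overlaps/touches 08:00–09:15 → extend to 08:00–09:15.
08:30–08:45 overlaps/touches 08:00–09:15 → extend to 08:00–09:15.
09:45–11:00 is disjoint → start new block.
10:00–10:15 overlaps/touches 09:45–11:00 → extend to 09:45–11:00.
10:30–10:45 overlaps/touches 09:45–11:00 → extend to 09:45–11:00.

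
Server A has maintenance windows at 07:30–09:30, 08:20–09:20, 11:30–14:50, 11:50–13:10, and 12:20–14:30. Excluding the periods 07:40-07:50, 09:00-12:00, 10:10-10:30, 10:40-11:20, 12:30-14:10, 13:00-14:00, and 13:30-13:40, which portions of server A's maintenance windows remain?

07:30–07:40, 07:50–09:00, 12:00–12:30, 14:10–14:50

First set merges to 07:30–09:30, 11:30–14:50.
Second set merges to 07:40–07:50, 09:00–12:00, 12:30–14:10.
07:30–09:30 with B removed leaves 07:30–07:40, 07:50–09:00.
11:30–14:50 with B removed leaves 12:00–12:30, 14:10–14:50.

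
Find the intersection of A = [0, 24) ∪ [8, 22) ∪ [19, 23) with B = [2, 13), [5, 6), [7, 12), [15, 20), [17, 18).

[2, 13) ∪ [15, 20)

First set merges to [0, 24).
Second set merges to [2, 13), [15, 20).
[0, 24) overlaps B on [2, 13), [15, 20).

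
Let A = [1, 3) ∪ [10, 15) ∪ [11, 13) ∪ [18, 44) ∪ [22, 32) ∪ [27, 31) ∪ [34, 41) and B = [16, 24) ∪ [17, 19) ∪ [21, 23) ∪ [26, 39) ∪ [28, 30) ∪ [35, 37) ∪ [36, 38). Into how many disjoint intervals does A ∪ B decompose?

First set merges to [1, 3), [10, 15), [18, 44).
Second set merges to [16, 24), [26, 39).
A ∪ B = [1, 3), [10, 15), [16, 44).
That is 3 disjoint pieces.

3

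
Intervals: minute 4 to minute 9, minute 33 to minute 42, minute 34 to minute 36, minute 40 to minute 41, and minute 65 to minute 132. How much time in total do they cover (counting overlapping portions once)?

81 minutes

Merged: minute 4 to minute 9, minute 33 to minute 42, minute 65 to minute 132.
Lengths: 5 minutes + 9 minutes + 67 minutes = 81 minutes.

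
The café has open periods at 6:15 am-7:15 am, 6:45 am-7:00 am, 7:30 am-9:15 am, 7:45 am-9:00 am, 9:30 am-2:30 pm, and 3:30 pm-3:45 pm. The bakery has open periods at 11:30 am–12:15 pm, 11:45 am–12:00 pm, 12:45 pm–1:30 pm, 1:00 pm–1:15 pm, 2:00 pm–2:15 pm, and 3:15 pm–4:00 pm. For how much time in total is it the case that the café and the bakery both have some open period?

2 h

First set merges to 6:15 am–7:15 am, 7:30 am–9:15 am, 9:30 am–2:30 pm, 3:30 pm–3:45 pm.
Second set merges to 11:30 am–12:15 pm, 12:45 pm–1:30 pm, 2:00 pm–2:15 pm, 3:15 pm–4:00 pm.
A ∩ B = 11:30 am–12:15 pm, 12:45 pm–1:30 pm, 2:00 pm–2:15 pm, 3:30 pm–3:45 pm.
Total: 45 min + 45 min + 15 min + 15 min = 2 h.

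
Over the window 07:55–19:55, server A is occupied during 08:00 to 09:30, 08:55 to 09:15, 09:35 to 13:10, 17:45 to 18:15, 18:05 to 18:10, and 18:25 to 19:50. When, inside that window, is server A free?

07:55–08:00, 09:30–09:35, 13:10–17:45, 18:15–18:25, 19:50–19:55

Covered (merged): 08:00–09:30, 09:35–13:10, 17:45–18:15, 18:25–19:50.
Complement within 07:55–19:55: 07:55–08:00, 09:30–09:35, 13:10–17:45, 18:15–18:25, 19:50–19:55.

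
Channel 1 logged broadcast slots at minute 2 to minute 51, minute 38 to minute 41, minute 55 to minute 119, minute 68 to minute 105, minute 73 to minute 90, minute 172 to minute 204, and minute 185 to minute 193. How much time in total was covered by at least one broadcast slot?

145 minutes

Merged: minute 2 to minute 51, minute 55 to minute 119, minute 172 to minute 204.
Lengths: 49 minutes + 64 minutes + 32 minutes = 145 minutes.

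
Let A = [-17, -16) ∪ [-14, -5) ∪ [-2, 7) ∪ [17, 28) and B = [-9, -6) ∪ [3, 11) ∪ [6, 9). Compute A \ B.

[-17, -16) ∪ [-14, -9) ∪ [-6, -5) ∪ [-2, 3) ∪ [17, 28)

B, merged: [-9, -6), [3, 11).
[-17, -16): nothing removed.
[-14, -5) \ B = [-14, -9), [-6, -5).
[-2, 7) \ B = [-2, 3).
[17, 28): nothing removed.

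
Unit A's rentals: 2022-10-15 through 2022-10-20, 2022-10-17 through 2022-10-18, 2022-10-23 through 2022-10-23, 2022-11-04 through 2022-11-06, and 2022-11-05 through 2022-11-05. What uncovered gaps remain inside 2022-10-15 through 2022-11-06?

After merging, the occupied span is 2022-10-15 through 2022-10-20, 2022-10-23 through 2022-10-23, 2022-11-04 through 2022-11-06.
Uncovered inside 2022-10-15 through 2022-11-06: 2022-10-21 through 2022-10-22, 2022-10-24 through 2022-11-03.

2022-10-21 through 2022-10-22, 2022-10-24 through 2022-11-03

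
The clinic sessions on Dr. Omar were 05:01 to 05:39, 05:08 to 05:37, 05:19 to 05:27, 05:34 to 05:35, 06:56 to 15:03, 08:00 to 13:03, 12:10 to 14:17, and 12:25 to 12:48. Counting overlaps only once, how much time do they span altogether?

Merged: 05:01-05:39, 06:56-15:03.
Lengths: 38 min + 8 h 7 min = 8 h 45 min.

8 h 45 min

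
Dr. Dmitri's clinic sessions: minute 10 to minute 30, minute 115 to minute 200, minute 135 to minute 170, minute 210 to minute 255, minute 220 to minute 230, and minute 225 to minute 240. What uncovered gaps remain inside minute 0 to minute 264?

Covered (merged): minute 10 to minute 30, minute 115 to minute 200, minute 210 to minute 255.
Complement within minute 0 to minute 264: minute 0 to minute 10, minute 30 to minute 115, minute 200 to minute 210, minute 255 to minute 264.

minute 0 to minute 10, minute 30 to minute 115, minute 200 to minute 210, minute 255 to minute 264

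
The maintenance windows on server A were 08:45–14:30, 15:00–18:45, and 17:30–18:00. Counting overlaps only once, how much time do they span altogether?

Merged: 08:45–14:30, 15:00–18:45.
Lengths: 5 h 45 min + 3 h 45 min = 9 h 30 min.

9 h 30 min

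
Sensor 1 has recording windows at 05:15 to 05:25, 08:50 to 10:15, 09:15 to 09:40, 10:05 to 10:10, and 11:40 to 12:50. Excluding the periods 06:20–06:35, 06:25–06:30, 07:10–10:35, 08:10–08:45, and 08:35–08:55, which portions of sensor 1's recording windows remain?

05:15-05:25, 11:40-12:50

A, merged: 05:15-05:25, 08:50-10:15, 11:40-12:50.
B, merged: 06:20-06:35, 07:10-10:35.
05:15-05:25: nothing removed.
08:50-10:15: entirely removed.
11:40-12:50: nothing removed.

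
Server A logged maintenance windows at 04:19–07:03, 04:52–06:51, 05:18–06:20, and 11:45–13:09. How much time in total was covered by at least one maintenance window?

4 h 8 min

Merged: 04:19–07:03, 11:45–13:09.
Lengths: 2 h 44 min + 1 h 24 min = 4 h 8 min.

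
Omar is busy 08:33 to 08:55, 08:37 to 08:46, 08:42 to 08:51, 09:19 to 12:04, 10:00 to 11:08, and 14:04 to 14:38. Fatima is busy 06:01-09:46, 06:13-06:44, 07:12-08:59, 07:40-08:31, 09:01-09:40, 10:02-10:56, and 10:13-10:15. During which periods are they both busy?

Merge the first list: 08:33–08:55, 09:19–12:04, 14:04–14:38.
Merge the second list: 06:01–09:46, 10:02–10:56.
08:33–08:55 overlaps B on 08:33–08:55.
09:19–12:04 overlaps B on 09:19–09:46, 10:02–10:56.
14:04–14:38 falls entirely outside B.

08:33–08:55, 09:19–09:46, 10:02–10:56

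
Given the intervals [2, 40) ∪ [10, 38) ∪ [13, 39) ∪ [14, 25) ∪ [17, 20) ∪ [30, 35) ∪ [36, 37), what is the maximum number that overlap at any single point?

At 17, 5 of the intervals are simultaneously active.
No point has more.

5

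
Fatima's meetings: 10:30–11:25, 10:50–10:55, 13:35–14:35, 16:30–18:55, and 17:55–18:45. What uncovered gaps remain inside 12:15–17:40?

12:15–13:35, 14:35–16:30

Covered (merged): 10:30–11:25, 13:35–14:35, 16:30–18:55.
Uncovered inside 12:15–17:40: 12:15–13:35, 14:35–16:30.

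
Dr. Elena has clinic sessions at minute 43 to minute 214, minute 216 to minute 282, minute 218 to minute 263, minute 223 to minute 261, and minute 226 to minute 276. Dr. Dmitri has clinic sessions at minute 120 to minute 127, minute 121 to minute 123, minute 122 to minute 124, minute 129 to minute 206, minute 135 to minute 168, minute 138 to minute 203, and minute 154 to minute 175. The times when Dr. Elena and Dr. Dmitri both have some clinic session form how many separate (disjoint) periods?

2

Merge the first list: minute 43 to minute 214, minute 216 to minute 282.
Merge the second list: minute 120 to minute 127, minute 129 to minute 206.
A ∩ B = minute 120 to minute 127, minute 129 to minute 206.
That is 2 disjoint pieces.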